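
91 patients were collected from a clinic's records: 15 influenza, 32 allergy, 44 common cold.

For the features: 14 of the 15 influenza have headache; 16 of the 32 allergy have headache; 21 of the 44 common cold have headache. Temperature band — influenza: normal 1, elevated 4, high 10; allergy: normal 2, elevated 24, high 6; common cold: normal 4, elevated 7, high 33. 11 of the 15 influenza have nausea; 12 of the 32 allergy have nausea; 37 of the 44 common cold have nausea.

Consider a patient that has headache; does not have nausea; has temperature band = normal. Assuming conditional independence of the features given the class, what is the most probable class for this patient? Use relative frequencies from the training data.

influenza: (15/91) × (14/15) × (1/15) × (4/15) ≈ 0.00273504
allergy: (32/91) × (16/32) × (2/32) × (20/32) ≈ 0.00686813
common cold: (44/91) × (21/44) × (4/44) × (7/44) ≈ 0.00333757
Highest score → allergy.

allergy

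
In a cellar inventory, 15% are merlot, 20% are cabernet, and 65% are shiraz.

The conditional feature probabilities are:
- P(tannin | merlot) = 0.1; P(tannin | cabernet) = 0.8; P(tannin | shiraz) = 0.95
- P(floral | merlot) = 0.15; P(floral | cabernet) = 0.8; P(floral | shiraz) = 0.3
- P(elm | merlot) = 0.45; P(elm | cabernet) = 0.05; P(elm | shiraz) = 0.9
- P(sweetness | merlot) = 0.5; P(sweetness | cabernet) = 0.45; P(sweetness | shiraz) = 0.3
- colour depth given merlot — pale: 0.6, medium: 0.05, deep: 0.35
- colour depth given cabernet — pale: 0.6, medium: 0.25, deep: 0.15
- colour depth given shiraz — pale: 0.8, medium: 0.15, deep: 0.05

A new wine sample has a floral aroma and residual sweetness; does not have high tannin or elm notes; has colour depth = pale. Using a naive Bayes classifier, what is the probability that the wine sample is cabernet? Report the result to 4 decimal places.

merlot: 0.15 × (1−0.1) × 0.15 × (1−0.45) × 0.5 × 0.6 = 0.00334125
cabernet: 0.2 × (1−0.8) × 0.8 × (1−0.05) × 0.45 × 0.6 = 0.008208
shiraz: 0.65 × (1−0.95) × 0.3 × (1−0.9) × 0.3 × 0.8 = 0.000234
P(cabernet | x) = 0.008208 / 0.01178325 ≈ 0.6966

0.6966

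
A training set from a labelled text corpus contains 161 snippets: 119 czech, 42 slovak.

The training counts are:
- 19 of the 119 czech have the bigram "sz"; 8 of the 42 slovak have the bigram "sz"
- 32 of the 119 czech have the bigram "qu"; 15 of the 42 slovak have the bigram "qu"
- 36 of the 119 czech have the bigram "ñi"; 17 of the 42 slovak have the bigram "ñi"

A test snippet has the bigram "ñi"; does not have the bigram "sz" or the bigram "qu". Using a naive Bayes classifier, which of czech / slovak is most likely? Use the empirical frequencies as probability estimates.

czech: (119/161) × (100/119) × (87/119) × (36/119) ≈ 0.137373
slovak: (42/161) × (34/42) × (27/42) × (17/42) ≈ 0.0549499
Highest score → czech.

czech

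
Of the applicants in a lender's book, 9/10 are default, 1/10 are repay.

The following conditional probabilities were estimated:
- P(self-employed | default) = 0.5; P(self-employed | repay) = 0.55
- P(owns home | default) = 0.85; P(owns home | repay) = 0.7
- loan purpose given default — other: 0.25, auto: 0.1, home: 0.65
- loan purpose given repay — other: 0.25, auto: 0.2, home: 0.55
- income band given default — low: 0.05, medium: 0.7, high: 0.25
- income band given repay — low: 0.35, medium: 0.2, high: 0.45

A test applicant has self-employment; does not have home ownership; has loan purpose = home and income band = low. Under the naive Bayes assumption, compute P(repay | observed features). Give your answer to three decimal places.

0.591

default: 0.9 × 0.5 × (1−0.85) × 0.65 × 0.05 = 0.00219375
repay: 0.1 × 0.55 × (1−0.7) × 0.55 × 0.35 = 0.00317625
P(repay | x) = 0.00317625 / 0.00537 ≈ 0.591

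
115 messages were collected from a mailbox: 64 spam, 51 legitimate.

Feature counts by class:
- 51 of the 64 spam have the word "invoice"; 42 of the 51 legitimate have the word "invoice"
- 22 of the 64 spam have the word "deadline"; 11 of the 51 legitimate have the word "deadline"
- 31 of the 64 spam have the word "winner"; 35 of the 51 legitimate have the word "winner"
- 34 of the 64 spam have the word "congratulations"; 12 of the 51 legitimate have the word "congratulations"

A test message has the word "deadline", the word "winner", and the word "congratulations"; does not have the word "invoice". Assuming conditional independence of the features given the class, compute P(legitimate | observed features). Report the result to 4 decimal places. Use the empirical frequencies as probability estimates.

0.2142

spam: (64/115) × (13/64) × (22/64) × (31/64) × (34/64) ≈ 0.00999928
legitimate: (51/115) × (9/51) × (11/51) × (35/51) × (12/51) ≈ 0.00272569
P(legitimate | x) = 0.00272569 / 0.01272497 ≈ 0.2142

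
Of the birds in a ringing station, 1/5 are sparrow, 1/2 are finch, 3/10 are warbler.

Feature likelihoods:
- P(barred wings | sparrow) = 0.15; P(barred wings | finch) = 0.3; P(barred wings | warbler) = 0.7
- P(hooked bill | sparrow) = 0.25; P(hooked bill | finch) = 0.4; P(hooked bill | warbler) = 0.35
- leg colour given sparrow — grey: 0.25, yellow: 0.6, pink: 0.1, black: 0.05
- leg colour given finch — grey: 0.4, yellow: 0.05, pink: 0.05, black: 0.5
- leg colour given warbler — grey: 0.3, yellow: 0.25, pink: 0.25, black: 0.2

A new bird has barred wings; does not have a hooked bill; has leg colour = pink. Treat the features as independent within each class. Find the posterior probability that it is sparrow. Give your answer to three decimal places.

sparrow: 0.2 × 0.15 × (1−0.25) × 0.1 = 0.00225
finch: 0.5 × 0.3 × (1−0.4) × 0.05 = 0.0045
warbler: 0.3 × 0.7 × (1−0.35) × 0.25 = 0.034125
P(sparrow | x) = 0.00225 / 0.040875 ≈ 0.055

0.055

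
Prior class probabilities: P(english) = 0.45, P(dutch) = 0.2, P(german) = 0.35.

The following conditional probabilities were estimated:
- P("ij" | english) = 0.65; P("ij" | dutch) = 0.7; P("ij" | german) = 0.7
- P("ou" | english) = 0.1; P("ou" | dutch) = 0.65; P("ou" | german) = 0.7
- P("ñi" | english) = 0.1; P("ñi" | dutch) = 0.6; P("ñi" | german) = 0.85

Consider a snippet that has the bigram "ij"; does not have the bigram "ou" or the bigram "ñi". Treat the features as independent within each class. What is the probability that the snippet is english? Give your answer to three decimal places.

0.886

english: 0.45 × 0.65 × (1−0.1) × (1−0.1) = 0.236925
dutch: 0.2 × 0.7 × (1−0.65) × (1−0.6) = 0.0196
german: 0.35 × 0.7 × (1−0.7) × (1−0.85) = 0.011025
P(english | x) = 0.236925 / 0.26755 ≈ 0.886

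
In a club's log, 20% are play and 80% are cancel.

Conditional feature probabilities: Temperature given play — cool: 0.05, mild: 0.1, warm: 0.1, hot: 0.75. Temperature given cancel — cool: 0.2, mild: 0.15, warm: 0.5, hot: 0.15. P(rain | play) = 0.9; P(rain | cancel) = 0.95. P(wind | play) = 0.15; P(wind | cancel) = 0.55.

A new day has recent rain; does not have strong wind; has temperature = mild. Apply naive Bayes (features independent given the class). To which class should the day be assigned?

play: 0.2 × 0.1 × 0.9 × (1−0.15) = 0.0153
cancel: 0.8 × 0.15 × 0.95 × (1−0.55) = 0.0513
Highest score → cancel.

cancel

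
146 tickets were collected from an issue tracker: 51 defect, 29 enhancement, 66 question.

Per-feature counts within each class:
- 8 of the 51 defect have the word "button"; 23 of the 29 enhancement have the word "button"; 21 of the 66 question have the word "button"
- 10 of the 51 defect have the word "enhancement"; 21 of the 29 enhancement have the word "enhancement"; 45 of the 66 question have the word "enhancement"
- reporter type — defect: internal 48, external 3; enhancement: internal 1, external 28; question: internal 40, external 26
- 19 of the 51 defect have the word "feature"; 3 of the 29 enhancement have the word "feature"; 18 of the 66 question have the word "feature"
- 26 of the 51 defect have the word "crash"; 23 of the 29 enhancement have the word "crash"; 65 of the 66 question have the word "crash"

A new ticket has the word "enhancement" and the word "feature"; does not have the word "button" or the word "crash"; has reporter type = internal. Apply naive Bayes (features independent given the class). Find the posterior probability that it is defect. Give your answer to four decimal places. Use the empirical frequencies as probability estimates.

defect: (51/146) × (43/51) × (10/51) × (48/51) × (19/51) × (25/51) ≈ 0.0099259
enhancement: (29/146) × (6/29) × (21/29) × (1/29) × (3/29) × (6/29) ≈ 0.0000219633
question: (66/146) × (45/66) × (45/66) × (40/66) × (18/66) × (1/66) ≈ 0.000526295
P(defect | x) = 0.0099259 / 0.0104741583 ≈ 0.9477

0.9477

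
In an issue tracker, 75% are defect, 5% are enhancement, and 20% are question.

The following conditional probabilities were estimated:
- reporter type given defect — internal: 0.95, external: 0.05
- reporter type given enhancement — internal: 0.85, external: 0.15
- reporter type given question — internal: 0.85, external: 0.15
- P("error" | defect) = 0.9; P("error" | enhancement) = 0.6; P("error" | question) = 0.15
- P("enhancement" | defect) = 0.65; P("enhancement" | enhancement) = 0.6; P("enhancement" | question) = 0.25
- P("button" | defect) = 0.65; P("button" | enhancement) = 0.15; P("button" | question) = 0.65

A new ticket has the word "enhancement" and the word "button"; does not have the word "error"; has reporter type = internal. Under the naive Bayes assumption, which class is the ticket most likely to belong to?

defect: 0.75 × 0.95 × (1−0.9) × 0.65 × 0.65 = 0.030103125
enhancement: 0.05 × 0.85 × (1−0.6) × 0.6 × 0.15 = 0.00153
question: 0.2 × 0.85 × (1−0.15) × 0.25 × 0.65 = 0.02348125
Highest score → defect.

defect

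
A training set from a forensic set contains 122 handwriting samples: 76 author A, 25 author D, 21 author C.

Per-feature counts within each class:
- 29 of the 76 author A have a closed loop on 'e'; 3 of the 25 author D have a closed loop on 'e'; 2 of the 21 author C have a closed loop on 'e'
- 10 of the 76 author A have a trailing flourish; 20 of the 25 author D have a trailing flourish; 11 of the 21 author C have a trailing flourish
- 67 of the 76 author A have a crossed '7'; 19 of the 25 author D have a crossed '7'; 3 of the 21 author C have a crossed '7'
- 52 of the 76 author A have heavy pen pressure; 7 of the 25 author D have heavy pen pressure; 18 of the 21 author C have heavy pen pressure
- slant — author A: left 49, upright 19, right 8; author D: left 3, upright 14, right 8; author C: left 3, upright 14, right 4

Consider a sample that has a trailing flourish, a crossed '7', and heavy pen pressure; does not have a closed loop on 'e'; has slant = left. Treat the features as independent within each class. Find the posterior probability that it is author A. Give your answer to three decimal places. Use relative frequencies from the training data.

author A: (76/122) × (47/76) × (10/76) × (67/76) × (52/76) × (49/76) ≈ 0.0197132
author D: (25/122) × (22/25) × (20/25) × (19/25) × (7/25) × (3/25) ≈ 0.00368388
author C: (21/122) × (19/21) × (11/21) × (3/21) × (18/21) × (3/21) ≈ 0.001427
P(author A | x) = 0.0197132 / 0.02482408 ≈ 0.794

0.794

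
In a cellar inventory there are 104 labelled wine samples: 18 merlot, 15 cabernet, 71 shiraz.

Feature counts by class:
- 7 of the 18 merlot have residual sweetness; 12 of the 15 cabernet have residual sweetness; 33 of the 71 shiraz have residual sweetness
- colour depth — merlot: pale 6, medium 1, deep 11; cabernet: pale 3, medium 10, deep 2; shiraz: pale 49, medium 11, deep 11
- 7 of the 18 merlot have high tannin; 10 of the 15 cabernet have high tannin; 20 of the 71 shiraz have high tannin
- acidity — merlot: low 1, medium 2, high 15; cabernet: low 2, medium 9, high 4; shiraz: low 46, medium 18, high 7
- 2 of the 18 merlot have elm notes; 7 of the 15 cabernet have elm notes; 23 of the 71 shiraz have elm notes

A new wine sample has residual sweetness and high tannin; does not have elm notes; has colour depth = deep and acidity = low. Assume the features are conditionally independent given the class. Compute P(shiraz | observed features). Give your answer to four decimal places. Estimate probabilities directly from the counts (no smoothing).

merlot: (18/104) × (7/18) × (11/18) × (7/18) × (1/18) × (16/18) ≈ 0.000789924
cabernet: (15/104) × (12/15) × (2/15) × (10/15) × (2/15) × (8/15) ≈ 0.000729345
shiraz: (71/104) × (33/71) × (11/71) × (20/71) × (46/71) × (48/71) ≈ 0.00606553
P(shiraz | x) = 0.00606553 / 0.007584799 ≈ 0.7997

0.7997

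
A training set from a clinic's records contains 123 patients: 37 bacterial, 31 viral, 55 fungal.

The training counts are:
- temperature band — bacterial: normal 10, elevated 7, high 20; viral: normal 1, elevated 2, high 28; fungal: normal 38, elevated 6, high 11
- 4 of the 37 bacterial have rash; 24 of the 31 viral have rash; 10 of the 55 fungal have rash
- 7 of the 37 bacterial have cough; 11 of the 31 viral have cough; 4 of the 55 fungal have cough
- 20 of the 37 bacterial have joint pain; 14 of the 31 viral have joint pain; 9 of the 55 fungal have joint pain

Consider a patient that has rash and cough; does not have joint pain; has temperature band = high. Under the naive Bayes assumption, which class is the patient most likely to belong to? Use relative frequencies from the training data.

bacterial: (37/123) × (20/37) × (4/37) × (7/37) × (17/37) ≈ 0.00152801
viral: (31/123) × (28/31) × (24/31) × (11/31) × (17/31) ≈ 0.0342942
fungal: (55/123) × (11/55) × (10/55) × (4/55) × (46/55) ≈ 0.000989048
Highest score → viral.

viral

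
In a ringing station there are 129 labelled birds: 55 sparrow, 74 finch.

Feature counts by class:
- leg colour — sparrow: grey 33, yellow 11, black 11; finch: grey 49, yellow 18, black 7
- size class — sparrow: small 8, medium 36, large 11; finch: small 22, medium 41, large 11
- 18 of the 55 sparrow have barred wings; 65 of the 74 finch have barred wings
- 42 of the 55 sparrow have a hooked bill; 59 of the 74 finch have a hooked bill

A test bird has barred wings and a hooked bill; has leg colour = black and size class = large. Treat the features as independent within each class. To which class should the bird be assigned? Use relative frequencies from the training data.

sparrow: (55/129) × (11/55) × (11/55) × (18/55) × (42/55) ≈ 0.00426216
finch: (74/129) × (7/74) × (11/74) × (65/74) × (59/74) ≈ 0.005649
Highest score → finch.

finch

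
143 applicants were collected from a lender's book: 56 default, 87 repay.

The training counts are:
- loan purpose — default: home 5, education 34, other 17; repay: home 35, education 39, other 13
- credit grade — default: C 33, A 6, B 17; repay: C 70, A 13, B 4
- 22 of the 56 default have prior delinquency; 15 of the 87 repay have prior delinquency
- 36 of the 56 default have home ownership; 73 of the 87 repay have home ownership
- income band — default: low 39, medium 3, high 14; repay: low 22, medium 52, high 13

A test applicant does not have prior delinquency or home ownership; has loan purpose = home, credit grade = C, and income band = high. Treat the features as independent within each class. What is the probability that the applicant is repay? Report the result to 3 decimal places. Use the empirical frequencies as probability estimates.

default: (56/143) × (5/56) × (33/56) × (34/56) × (20/56) × (14/56) ≈ 0.00111695
repay: (87/143) × (35/87) × (70/87) × (72/87) × (14/87) × (13/87) ≈ 0.00391883
P(repay | x) = 0.00391883 / 0.00503578 ≈ 0.778

0.778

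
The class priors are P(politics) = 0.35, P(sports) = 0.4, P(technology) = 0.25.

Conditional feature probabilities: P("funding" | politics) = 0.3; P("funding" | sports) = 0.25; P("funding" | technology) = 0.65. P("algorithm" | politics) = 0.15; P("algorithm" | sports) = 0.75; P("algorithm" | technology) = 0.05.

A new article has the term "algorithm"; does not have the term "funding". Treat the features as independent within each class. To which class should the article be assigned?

politics: 0.35 × (1−0.3) × 0.15 = 0.03675
sports: 0.4 × (1−0.25) × 0.75 = 0.225
technology: 0.25 × (1−0.65) × 0.05 = 0.004375
Highest score → sports.

sports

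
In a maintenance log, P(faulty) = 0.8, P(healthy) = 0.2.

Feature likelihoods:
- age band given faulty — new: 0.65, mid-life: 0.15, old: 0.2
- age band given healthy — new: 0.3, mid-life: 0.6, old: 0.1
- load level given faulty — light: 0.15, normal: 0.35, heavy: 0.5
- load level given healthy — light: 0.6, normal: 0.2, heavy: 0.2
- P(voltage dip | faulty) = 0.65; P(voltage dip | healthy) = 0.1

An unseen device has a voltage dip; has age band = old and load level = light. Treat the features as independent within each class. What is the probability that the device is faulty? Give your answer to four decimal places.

faulty: 0.8 × 0.2 × 0.15 × 0.65 = 0.0156
healthy: 0.2 × 0.1 × 0.6 × 0.1 = 0.0012
P(faulty | x) = 0.0156 / 0.0168 ≈ 0.9286

0.9286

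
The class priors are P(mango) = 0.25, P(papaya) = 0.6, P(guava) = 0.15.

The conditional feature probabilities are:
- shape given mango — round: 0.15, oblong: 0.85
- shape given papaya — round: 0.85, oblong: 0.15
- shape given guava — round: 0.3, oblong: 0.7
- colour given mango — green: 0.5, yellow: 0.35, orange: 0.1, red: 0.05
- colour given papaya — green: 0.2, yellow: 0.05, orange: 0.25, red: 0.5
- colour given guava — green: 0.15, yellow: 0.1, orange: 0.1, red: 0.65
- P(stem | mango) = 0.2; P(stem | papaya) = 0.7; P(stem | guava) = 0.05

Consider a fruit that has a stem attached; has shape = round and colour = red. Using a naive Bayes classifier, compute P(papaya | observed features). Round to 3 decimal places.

mango: 0.25 × 0.15 × 0.05 × 0.2 = 0.000375
papaya: 0.6 × 0.85 × 0.5 × 0.7 = 0.1785
guava: 0.15 × 0.3 × 0.65 × 0.05 = 0.0014625
P(papaya | x) = 0.1785 / 0.1803375 ≈ 0.990

0.990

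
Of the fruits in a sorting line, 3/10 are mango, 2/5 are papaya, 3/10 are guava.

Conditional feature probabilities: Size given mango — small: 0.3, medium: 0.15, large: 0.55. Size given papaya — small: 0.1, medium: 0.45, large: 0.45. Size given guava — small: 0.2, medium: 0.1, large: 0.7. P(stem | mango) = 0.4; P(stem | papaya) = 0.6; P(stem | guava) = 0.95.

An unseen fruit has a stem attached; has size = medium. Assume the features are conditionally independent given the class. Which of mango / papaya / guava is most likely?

mango: 0.3 × 0.15 × 0.4 = 0.018
papaya: 0.4 × 0.45 × 0.6 = 0.108
guava: 0.3 × 0.1 × 0.95 = 0.0285
Highest score → papaya.

papaya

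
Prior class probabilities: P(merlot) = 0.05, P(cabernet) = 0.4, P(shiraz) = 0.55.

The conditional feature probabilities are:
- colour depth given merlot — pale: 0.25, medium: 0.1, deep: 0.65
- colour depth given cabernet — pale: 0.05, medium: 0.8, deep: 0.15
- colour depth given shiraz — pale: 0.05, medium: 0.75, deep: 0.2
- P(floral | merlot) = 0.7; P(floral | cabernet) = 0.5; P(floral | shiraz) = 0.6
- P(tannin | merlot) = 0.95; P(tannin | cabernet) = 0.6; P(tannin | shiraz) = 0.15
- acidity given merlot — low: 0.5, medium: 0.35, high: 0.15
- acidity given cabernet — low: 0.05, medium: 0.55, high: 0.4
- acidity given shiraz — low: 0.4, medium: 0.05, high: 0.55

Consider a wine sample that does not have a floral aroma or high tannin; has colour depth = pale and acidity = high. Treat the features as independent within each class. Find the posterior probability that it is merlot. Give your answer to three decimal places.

merlot: 0.05 × 0.25 × (1−0.7) × (1−0.95) × 0.15 = 0.000028125
cabernet: 0.4 × 0.05 × (1−0.5) × (1−0.6) × 0.4 = 0.0016
shiraz: 0.55 × 0.05 × (1−0.6) × (1−0.15) × 0.55 = 0.0051425
P(merlot | x) = 0.000028125 / 0.006770625 ≈ 0.004

0.004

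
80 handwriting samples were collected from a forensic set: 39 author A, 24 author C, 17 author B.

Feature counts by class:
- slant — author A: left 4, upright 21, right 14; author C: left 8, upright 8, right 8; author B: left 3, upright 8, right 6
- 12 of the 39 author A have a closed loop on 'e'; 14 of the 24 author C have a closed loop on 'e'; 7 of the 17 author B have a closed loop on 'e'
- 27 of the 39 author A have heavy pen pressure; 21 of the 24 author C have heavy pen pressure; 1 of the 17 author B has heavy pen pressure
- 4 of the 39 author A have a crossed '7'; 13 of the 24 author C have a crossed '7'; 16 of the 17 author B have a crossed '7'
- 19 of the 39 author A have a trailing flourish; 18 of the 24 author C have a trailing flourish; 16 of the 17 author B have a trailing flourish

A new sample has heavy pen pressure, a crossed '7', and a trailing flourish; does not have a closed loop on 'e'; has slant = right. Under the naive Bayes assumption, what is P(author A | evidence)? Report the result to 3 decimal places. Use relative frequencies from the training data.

author A: (39/80) × (14/39) × (27/39) × (27/39) × (4/39) × (19/39) ≈ 0.00419103
author C: (24/80) × (8/24) × (10/24) × (21/24) × (13/24) × (18/24) ≈ 0.0148112
author B: (17/80) × (6/17) × (10/17) × (1/17) × (16/17) × (16/17) ≈ 0.00229882
P(author A | x) = 0.00419103 / 0.02130105 ≈ 0.197

0.197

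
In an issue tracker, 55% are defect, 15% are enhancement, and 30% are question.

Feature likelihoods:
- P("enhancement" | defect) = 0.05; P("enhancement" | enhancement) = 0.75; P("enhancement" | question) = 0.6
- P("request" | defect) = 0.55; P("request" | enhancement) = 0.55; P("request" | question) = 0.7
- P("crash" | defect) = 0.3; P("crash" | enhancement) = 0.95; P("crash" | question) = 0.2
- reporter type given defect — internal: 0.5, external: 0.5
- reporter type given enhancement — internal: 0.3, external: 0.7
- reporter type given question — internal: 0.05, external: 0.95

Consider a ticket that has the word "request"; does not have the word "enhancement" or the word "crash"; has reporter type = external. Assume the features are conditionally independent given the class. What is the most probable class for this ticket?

defect

defect: 0.55 × (1−0.05) × 0.55 × (1−0.3) × 0.5 = 0.10058125
enhancement: 0.15 × (1−0.75) × 0.55 × (1−0.95) × 0.7 = 0.000721875
question: 0.3 × (1−0.6) × 0.7 × (1−0.2) × 0.95 = 0.06384
Highest score → defect.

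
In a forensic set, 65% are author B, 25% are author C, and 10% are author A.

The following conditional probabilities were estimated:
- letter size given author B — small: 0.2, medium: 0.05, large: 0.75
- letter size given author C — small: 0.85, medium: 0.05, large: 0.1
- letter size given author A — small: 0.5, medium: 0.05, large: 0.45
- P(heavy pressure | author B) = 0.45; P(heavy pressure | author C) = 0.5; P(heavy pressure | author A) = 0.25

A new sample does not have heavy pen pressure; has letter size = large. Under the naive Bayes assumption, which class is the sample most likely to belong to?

author B: 0.65 × 0.75 × (1−0.45) = 0.268125
author C: 0.25 × 0.1 × (1−0.5) = 0.0125
author A: 0.1 × 0.45 × (1−0.25) = 0.03375
Highest score → author B.

author B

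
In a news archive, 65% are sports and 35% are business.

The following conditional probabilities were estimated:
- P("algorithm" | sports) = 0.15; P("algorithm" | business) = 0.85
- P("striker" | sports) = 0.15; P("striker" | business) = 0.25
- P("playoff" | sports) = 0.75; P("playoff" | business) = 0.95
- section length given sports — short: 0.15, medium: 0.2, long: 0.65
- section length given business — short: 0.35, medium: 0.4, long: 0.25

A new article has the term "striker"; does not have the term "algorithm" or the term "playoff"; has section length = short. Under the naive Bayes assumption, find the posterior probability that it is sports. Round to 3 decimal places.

sports: 0.65 × (1−0.15) × 0.15 × (1−0.75) × 0.15 = 0.0031078125
business: 0.35 × (1−0.85) × 0.25 × (1−0.95) × 0.35 = 0.0002296875
P(sports | x) = 0.0031078125 / 0.0033375 ≈ 0.931

0.931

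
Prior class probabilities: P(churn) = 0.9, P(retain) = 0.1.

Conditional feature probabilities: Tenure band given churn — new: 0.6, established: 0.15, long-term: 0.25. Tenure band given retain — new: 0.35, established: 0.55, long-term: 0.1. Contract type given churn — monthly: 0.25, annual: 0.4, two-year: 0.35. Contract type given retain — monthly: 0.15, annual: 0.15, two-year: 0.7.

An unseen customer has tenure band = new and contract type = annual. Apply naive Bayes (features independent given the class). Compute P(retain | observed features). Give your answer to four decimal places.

0.0237

churn: 0.9 × 0.6 × 0.4 = 0.216
retain: 0.1 × 0.35 × 0.15 = 0.00525
P(retain | x) = 0.00525 / 0.22125 ≈ 0.0237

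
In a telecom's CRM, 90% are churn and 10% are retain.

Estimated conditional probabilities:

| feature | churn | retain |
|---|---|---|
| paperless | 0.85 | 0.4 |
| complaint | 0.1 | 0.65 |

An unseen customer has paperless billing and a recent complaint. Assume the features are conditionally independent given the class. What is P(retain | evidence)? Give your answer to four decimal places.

churn: 0.9 × 0.85 × 0.1 = 0.0765
retain: 0.1 × 0.4 × 0.65 = 0.026
P(retain | x) = 0.026 / 0.1025 ≈ 0.2537

0.2537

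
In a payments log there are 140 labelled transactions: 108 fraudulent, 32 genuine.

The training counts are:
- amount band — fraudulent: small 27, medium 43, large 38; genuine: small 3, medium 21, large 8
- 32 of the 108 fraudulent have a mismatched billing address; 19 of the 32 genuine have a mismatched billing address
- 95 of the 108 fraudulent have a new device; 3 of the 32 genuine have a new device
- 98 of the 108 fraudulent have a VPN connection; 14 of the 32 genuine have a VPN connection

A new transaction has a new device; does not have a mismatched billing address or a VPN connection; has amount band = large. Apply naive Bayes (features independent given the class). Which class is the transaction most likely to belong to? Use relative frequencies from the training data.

fraudulent

fraudulent: (108/140) × (38/108) × (76/108) × (95/108) × (10/108) ≈ 0.0155568
genuine: (32/140) × (8/32) × (13/32) × (3/32) × (18/32) ≈ 0.00122419
Highest score → fraudulent.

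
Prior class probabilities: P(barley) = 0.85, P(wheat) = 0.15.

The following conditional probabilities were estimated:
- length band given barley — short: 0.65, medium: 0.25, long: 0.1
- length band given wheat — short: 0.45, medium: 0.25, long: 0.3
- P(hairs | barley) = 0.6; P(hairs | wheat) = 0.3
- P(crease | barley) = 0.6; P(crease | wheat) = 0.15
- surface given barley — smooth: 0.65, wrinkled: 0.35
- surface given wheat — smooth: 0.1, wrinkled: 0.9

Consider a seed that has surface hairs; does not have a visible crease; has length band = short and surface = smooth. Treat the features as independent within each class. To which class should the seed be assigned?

barley

barley: 0.85 × 0.65 × 0.6 × (1−0.6) × 0.65 = 0.08619
wheat: 0.15 × 0.45 × 0.3 × (1−0.15) × 0.1 = 0.00172125
Highest score → barley.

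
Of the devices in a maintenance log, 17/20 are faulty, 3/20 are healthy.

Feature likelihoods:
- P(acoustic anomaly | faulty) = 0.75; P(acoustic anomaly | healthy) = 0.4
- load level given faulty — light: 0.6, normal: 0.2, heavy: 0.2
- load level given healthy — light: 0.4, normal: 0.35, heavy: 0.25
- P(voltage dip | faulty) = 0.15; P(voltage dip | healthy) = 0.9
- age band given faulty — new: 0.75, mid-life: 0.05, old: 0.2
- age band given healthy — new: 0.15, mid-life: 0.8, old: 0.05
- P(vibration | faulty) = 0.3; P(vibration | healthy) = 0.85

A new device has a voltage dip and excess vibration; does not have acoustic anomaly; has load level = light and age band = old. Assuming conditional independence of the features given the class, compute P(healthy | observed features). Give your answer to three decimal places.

faulty: 0.85 × (1−0.75) × 0.6 × 0.15 × 0.2 × 0.3 = 0.0011475
healthy: 0.15 × (1−0.4) × 0.4 × 0.9 × 0.05 × 0.85 = 0.001377
P(healthy | x) = 0.001377 / 0.0025245 ≈ 0.545

0.545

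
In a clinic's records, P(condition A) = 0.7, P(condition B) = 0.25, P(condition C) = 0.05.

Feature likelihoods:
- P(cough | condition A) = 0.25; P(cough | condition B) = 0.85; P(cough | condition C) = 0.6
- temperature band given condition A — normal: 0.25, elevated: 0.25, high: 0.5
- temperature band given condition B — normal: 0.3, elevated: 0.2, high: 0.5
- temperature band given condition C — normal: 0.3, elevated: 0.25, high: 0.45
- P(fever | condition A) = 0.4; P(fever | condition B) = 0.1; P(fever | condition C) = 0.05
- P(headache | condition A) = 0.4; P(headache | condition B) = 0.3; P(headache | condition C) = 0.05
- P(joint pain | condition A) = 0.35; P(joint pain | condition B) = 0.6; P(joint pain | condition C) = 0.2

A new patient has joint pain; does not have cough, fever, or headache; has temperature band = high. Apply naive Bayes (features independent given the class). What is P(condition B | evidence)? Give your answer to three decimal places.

condition A: 0.7 × (1−0.25) × 0.5 × (1−0.4) × (1−0.4) × 0.35 = 0.033075
condition B: 0.25 × (1−0.85) × 0.5 × (1−0.1) × (1−0.3) × 0.6 = 0.0070875
condition C: 0.05 × (1−0.6) × 0.45 × (1−0.05) × (1−0.05) × 0.2 = 0.0016245
P(condition B | x) = 0.0070875 / 0.041787 ≈ 0.170

0.170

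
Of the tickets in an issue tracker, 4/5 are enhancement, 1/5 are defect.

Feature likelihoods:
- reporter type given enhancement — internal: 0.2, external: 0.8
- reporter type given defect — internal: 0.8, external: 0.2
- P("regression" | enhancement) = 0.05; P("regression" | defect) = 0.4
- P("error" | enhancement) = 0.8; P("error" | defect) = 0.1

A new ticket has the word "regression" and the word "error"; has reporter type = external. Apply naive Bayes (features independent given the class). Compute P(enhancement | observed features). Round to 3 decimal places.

enhancement: 0.8 × 0.8 × 0.05 × 0.8 = 0.0256
defect: 0.2 × 0.2 × 0.4 × 0.1 = 0.0016
P(enhancement | x) = 0.0256 / 0.0272 ≈ 0.941

0.941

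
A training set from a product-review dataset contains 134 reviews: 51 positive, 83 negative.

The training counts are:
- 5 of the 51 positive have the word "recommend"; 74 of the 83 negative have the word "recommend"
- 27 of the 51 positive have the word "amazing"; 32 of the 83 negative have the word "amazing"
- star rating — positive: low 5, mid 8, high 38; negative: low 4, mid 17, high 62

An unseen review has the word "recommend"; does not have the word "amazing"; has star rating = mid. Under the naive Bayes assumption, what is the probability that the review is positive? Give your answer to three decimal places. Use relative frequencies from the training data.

0.038

positive: (51/134) × (5/51) × (24/51) × (8/51) ≈ 0.00275439
negative: (83/134) × (74/83) × (51/83) × (17/83) ≈ 0.0695008
P(positive | x) = 0.00275439 / 0.07225519 ≈ 0.038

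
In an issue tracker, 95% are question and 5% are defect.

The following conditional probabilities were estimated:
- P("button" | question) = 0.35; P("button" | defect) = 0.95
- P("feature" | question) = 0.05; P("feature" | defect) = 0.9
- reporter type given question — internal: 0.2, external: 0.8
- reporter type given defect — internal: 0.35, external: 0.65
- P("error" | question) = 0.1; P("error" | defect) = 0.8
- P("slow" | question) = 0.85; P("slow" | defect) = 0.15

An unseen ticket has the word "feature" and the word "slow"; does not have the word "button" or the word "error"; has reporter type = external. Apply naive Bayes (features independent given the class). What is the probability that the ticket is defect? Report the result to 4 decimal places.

question: 0.95 × (1−0.35) × 0.05 × 0.8 × (1−0.1) × 0.85 = 0.0188955
defect: 0.05 × (1−0.95) × 0.9 × 0.65 × (1−0.8) × 0.15 = 0.000043875
P(defect | x) = 0.000043875 / 0.018939375 ≈ 0.0023

0.0023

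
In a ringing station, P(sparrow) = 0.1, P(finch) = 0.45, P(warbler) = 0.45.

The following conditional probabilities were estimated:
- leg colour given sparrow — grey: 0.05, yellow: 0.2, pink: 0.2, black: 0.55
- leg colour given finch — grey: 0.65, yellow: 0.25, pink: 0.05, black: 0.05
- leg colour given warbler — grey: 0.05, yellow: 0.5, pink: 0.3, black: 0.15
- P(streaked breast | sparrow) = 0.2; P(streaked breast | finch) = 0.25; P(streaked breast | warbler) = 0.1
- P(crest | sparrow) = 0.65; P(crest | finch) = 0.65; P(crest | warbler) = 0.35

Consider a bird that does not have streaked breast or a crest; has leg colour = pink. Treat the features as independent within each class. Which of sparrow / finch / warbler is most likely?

sparrow: 0.1 × 0.2 × (1−0.2) × (1−0.65) = 0.0056
finch: 0.45 × 0.05 × (1−0.25) × (1−0.65) = 0.00590625
warbler: 0.45 × 0.3 × (1−0.1) × (1−0.35) = 0.078975
Highest score → warbler.

warbler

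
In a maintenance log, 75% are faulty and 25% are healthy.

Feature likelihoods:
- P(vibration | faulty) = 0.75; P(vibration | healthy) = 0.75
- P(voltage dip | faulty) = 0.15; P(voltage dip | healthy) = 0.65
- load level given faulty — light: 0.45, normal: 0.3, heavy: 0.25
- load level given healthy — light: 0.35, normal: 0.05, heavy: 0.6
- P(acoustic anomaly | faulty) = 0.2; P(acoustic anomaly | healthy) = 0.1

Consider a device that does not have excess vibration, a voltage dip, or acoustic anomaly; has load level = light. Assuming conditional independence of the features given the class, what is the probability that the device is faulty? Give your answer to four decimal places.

faulty: 0.75 × (1−0.75) × (1−0.15) × 0.45 × (1−0.2) = 0.057375
healthy: 0.25 × (1−0.75) × (1−0.65) × 0.35 × (1−0.1) = 0.006890625
P(faulty | x) = 0.057375 / 0.064265625 ≈ 0.8928

0.8928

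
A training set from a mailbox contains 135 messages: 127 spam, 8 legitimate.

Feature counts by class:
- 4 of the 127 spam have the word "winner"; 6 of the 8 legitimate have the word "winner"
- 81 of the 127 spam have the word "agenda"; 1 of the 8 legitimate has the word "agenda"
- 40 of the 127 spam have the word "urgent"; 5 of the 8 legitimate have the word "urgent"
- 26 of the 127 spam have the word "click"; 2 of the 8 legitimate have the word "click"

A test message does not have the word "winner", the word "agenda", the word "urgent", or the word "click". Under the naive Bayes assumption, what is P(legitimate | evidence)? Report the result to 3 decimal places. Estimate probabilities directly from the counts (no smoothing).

0.020

spam: (127/135) × (123/127) × (46/127) × (87/127) × (101/127) ≈ 0.179787
legitimate: (8/135) × (2/8) × (7/8) × (3/8) × (6/8) ≈ 0.00364583
P(legitimate | x) = 0.00364583 / 0.18343283 ≈ 0.020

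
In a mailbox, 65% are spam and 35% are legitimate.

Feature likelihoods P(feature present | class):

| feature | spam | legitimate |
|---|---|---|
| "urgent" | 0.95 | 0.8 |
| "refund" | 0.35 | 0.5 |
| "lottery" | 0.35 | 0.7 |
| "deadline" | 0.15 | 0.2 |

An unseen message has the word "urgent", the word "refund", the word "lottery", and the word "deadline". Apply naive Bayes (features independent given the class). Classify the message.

spam: 0.65 × 0.95 × 0.35 × 0.35 × 0.15 = 0.0113465625
legitimate: 0.35 × 0.8 × 0.5 × 0.7 × 0.2 = 0.0196
Highest score → legitimate.

legitimate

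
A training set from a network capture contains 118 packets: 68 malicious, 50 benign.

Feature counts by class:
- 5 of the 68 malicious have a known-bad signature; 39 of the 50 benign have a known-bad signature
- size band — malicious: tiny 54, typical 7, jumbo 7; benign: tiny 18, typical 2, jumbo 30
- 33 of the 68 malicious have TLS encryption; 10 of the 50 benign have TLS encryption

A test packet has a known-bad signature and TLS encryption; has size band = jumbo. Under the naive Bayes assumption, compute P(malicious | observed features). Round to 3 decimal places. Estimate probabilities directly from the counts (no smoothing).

0.051

malicious: (68/118) × (5/68) × (7/68) × (33/68) ≈ 0.00211681
benign: (50/118) × (39/50) × (30/50) × (10/50) ≈ 0.039661
P(malicious | x) = 0.00211681 / 0.04177781 ≈ 0.051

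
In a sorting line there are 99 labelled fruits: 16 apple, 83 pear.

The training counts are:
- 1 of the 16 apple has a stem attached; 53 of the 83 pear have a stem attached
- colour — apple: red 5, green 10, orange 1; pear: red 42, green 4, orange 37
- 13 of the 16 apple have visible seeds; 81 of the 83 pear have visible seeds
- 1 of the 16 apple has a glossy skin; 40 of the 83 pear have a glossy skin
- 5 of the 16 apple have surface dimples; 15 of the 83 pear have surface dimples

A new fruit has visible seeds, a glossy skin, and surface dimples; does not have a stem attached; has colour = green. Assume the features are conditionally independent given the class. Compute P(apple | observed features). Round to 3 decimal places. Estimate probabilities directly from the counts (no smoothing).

0.548

apple: (16/99) × (15/16) × (10/16) × (13/16) × (1/16) × (5/16) ≈ 0.00150276
pear: (83/99) × (30/83) × (4/83) × (81/83) × (40/83) × (15/83) ≈ 0.00124128
P(apple | x) = 0.00150276 / 0.00274404 ≈ 0.548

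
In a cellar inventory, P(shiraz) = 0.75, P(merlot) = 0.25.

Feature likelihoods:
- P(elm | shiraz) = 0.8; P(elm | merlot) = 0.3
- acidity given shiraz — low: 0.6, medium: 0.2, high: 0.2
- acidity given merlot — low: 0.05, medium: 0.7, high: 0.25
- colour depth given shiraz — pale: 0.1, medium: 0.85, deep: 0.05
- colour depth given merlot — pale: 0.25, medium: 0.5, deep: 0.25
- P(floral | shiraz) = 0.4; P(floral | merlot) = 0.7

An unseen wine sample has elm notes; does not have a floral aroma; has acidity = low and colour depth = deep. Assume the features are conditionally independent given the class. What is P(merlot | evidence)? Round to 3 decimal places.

0.025

shiraz: 0.75 × 0.8 × 0.6 × 0.05 × (1−0.4) = 0.0108
merlot: 0.25 × 0.3 × 0.05 × 0.25 × (1−0.7) = 0.00028125
P(merlot | x) = 0.00028125 / 0.01108125 ≈ 0.025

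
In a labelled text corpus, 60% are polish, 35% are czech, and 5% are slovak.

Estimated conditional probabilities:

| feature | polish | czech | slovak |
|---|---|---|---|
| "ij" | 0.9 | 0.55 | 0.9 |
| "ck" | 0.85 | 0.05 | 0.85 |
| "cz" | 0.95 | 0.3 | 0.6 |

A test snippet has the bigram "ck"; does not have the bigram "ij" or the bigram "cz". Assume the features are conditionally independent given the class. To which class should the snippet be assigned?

polish: 0.6 × (1−0.9) × 0.85 × (1−0.95) = 0.00255
czech: 0.35 × (1−0.55) × 0.05 × (1−0.3) = 0.0055125
slovak: 0.05 × (1−0.9) × 0.85 × (1−0.6) = 0.0017
Highest score → czech.

czech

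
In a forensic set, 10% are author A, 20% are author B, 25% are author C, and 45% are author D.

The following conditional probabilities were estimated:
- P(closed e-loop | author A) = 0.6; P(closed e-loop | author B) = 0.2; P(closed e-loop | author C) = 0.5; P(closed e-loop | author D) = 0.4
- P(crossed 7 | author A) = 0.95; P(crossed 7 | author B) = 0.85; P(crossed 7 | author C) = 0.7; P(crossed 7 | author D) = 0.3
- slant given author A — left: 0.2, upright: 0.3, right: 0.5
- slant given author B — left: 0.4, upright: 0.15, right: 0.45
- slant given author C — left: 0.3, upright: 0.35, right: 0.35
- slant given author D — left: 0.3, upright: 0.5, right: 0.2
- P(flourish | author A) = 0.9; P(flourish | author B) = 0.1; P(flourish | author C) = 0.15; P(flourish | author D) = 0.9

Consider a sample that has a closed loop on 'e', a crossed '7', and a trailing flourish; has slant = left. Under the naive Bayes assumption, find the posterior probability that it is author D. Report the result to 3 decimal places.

0.484

author A: 0.1 × 0.6 × 0.95 × 0.2 × 0.9 = 0.01026
author B: 0.2 × 0.2 × 0.85 × 0.4 × 0.1 = 0.00136
author C: 0.25 × 0.5 × 0.7 × 0.3 × 0.15 = 0.0039375
author D: 0.45 × 0.4 × 0.3 × 0.3 × 0.9 = 0.01458
P(author D | x) = 0.01458 / 0.0301375 ≈ 0.484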